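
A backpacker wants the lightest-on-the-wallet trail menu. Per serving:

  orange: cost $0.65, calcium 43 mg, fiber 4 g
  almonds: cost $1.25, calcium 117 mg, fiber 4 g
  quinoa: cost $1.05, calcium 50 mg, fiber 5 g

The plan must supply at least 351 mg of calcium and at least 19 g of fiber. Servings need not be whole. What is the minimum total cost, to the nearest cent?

$4.28

The cheapest plan sits at a corner of the feasible region — with two constraints it uses at most two foods.
orange only: max(351/43, 19/4) = 8.163 servings → $5.31.
almonds only: max(351/117, 19/4) = 4.75 servings → $5.94.
quinoa only: max(351/50, 19/5) = 7.02 servings → $7.37.
orange + almonds with both tight: 2.767 servings and 1.983 servings → $4.28.
orange + quinoa: intersection lies outside the first quadrant.
almonds + quinoa with both tight: 2.091 servings and 2.127 servings → $4.85.
The minimum over all feasible corners is $4.28.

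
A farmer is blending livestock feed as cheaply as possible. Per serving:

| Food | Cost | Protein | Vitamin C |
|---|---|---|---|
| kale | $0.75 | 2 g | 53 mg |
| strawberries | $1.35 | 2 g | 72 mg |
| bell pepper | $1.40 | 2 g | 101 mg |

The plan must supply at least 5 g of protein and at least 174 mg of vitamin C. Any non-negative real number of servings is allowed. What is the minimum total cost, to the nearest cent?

$2.44

With two linear requirements the optimum uses one or two foods; enumerate the corners.
kale only: max(5/2, 174/53) = 3.283 servings → $2.46.
strawberries only: max(5/2, 174/72) = 2.5 servings → $3.38.
bell pepper only: max(5/2, 174/101) = 2.5 servings → $3.50.
kale + strawberries with both tight: 0.3158 servings and 2.184 servings → $3.19.
kale + bell pepper with both tight: 1.635 servings and 0.8646 servings → $2.44.
strawberries + bell pepper: the both-tight solution has a negative serving — not a feasible corner.
Cheapest feasible corner: $2.44.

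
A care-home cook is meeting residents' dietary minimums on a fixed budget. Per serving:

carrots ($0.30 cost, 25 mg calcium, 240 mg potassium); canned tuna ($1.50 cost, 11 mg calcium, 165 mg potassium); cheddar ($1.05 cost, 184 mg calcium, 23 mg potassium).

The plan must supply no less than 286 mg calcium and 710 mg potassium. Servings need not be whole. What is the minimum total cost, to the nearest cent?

At the optimum either one food covers both requirements or two foods hit both targets exactly; no other combination can be cheaper.
carrots only: max(286/25, 710/240) = 11.44 servings → $3.43.
canned tuna only: max(286/11, 710/165) = 26 servings → $39.00.
cheddar only: max(286/184, 710/23) = 30.87 servings → $32.41.
carrots + canned tuna: intersection lies outside the first quadrant.
carrots + cheddar with both tight: 2.846 servings and 1.168 servings → $2.08.
canned tuna + cheddar with both tight: 4.121 servings and 1.308 servings → $7.55.
The minimum over all feasible corners is $2.08.

$2.08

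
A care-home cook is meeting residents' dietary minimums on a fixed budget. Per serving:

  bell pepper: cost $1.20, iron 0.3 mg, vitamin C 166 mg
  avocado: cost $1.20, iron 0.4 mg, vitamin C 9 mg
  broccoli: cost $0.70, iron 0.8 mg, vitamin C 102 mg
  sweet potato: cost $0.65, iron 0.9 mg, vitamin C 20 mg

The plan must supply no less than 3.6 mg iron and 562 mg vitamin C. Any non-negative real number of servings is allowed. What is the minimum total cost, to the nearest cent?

$3.86

bell pepper only: max(3.6/0.3, 562/166) = 12 servings → $14.40.
avocado only: max(3.6/0.4, 562/9) = 62.44 servings → $74.93.
broccoli only: max(3.6/0.8, 562/102) = 5.51 servings → $3.86.
sweet potato only: max(3.6/0.9, 562/20) = 28.1 servings → $18.27.
bell pepper + avocado with both tight: 3.02 servings and 6.735 servings → $11.71.
bell pepper + broccoli with both tight: 0.8063 servings and 4.198 servings → $3.91.
bell pepper + sweet potato with both tight: 3.025 servings and 2.992 servings → $5.57.
avocado + broccoli: the both-tight solution has a negative serving — not a feasible corner.
avocado + sweet potato with both targets exact would need a negative amount; discard.
broccoli + sweet potato: the both-tight solution has a negative serving — not a feasible corner.
So the least-cost plan costs $3.86.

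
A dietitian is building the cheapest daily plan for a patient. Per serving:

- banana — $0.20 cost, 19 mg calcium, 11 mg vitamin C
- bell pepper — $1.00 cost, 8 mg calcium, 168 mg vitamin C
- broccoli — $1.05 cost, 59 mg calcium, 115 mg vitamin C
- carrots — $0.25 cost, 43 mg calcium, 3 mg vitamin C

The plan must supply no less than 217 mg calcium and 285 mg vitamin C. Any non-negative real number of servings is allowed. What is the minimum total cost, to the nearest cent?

Compare the cost at each extreme point of the feasible region.
banana only: max(217/19, 285/11) = 25.91 servings → $5.18.
bell pepper only: max(217/8, 285/168) = 27.12 servings → $27.12.
broccoli only: max(217/59, 285/115) = 3.678 servings → $3.86.
carrots only: max(217/43, 285/3) = 95 servings → $23.75.
banana + bell pepper with both tight: 11.01 servings and 0.9755 servings → $3.18.
banana + broccoli with both tight: 5.299 servings and 1.971 servings → $3.13.
banana + carrots: the both-tight solution has a negative serving — not a feasible corner.
bell pepper + broccoli: the both-tight solution has a negative serving — not a feasible corner.
bell pepper + carrots with both tight: 1.612 servings and 4.747 servings → $2.80.
broccoli + carrots with both tight: 2.434 servings and 1.707 servings → $2.98.
Cheapest feasible corner: $2.80.

$2.80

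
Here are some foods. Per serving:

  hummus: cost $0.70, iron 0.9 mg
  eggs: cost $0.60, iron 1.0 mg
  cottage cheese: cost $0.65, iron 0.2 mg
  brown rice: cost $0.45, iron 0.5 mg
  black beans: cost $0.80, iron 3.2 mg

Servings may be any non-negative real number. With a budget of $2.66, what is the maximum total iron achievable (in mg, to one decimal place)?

Iron per dollar: black beans 4, eggs 1.667, hummus 1.286, brown rice 1.111, cottage cheese 0.3077.
With no serving limits, spend the whole cost allowance on black beans: $2.66 / $0.80 × 3.2 mg = 10.6 mg.

10.6 mg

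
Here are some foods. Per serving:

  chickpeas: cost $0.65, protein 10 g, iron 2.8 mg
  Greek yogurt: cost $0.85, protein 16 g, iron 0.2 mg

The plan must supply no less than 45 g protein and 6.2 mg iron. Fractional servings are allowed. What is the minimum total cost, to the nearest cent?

$2.64

This is a tiny linear program; its minimum lies at a vertex of the feasible set. List the vertices and price them.
chickpeas only: max(45/10, 6.2/2.8) = 4.5 servings → $2.92.
Greek yogurt only: max(45/16, 6.2/0.2) = 31 servings → $26.35.
chickpeas + Greek yogurt with both tight: 2.107 servings and 1.495 servings → $2.64.
Cheapest feasible corner: $2.64.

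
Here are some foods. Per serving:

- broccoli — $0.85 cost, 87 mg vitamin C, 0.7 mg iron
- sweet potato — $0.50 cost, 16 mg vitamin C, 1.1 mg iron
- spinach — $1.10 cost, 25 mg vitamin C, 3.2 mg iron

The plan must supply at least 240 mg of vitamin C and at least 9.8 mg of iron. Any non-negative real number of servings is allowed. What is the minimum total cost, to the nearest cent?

$4.59

A basic optimal solution has at most two foods positive. Try each food alone and each pair with both targets met exactly.
broccoli only: max(240/87, 9.8/0.7) = 14 servings → $11.90.
sweet potato only: max(240/16, 9.8/1.1) = 15 servings → $7.50.
spinach only: max(240/25, 9.8/3.2) = 9.6 servings → $10.56.
broccoli + sweet potato with both tight: 1.269 servings and 8.102 servings → $5.13.
broccoli + spinach with both tight: 2.005 servings and 2.624 servings → $4.59.
sweet potato + spinach with both targets exact would need a negative amount; discard.
Cheapest feasible corner: $4.59.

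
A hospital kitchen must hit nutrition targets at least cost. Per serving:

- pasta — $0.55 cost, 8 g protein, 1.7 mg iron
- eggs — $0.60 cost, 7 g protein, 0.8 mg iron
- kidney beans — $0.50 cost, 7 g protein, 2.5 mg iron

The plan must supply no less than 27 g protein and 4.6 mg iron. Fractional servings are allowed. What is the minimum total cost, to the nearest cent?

$1.86

Check every corner: each single food scaled to meet both minima, and each pair solved so both constraints bind.
pasta only: max(27/8, 4.6/1.7) = 3.375 servings → $1.86.
eggs only: max(27/7, 4.6/0.8) = 5.75 servings → $3.45.
kidney beans only: max(27/7, 4.6/2.5) = 3.857 servings → $1.93.
pasta + eggs with both tight: 1.927 servings and 1.655 servings → $2.05.
pasta + kidney beans: the both-tight solution has a negative serving — not a feasible corner.
eggs + kidney beans with both tight: 2.966 servings and 0.8908 servings → $2.23.
The minimum over all feasible corners is $1.86.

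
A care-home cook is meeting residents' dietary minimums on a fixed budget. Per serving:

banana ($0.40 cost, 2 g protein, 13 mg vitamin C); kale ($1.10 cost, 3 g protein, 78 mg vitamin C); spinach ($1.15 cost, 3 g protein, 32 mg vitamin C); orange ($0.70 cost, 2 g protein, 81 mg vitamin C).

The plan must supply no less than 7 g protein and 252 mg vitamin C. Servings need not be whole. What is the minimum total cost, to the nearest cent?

banana only: max(7/2, 252/13) = 19.38 servings → $7.75.
kale only: max(7/3, 252/78) = 3.231 servings → $3.55.
spinach only: max(7/3, 252/32) = 7.875 servings → $9.06.
orange only: max(7/2, 252/81) = 3.5 servings → $2.45.
banana + kale with both targets exact would need a negative amount; discard.
banana + spinach: the both-tight solution has a negative serving — not a feasible corner.
banana + orange with both tight: 0.4632 servings and 3.037 servings → $2.31.
kale + spinach with both targets exact would need a negative amount; discard.
kale + orange with both tight: 0.7241 servings and 2.414 servings → $2.49.
spinach + orange with both tight: 0.352 servings and 2.972 servings → $2.49.
Cheapest feasible corner: $2.31.

$2.31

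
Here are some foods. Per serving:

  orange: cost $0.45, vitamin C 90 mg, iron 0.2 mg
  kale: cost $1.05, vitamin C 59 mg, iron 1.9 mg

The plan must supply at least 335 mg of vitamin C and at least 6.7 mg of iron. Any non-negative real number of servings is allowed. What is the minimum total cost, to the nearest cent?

$4.22

This is a tiny linear program; its minimum lies at a vertex of the feasible set. List the vertices and price them.
orange only: max(335/90, 6.7/0.2) = 33.5 servings → $15.07.
kale only: max(335/59, 6.7/1.9) = 5.678 servings → $5.96.
orange + kale with both tight: 1.515 servings and 3.367 servings → $4.22.
The minimum over all feasible corners is $4.22.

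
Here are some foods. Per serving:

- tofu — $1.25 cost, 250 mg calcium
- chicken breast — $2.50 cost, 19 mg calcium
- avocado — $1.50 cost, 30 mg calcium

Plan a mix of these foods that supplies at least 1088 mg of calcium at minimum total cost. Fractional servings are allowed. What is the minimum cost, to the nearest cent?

Cost per mg of calcium: tofu $0.0050, avocado $0.0500, chicken breast $0.1316.
With no serving limits, use only tofu: 1088 mg / 250 mg = 4.352 servings × $1.25 = $5.44.

$5.44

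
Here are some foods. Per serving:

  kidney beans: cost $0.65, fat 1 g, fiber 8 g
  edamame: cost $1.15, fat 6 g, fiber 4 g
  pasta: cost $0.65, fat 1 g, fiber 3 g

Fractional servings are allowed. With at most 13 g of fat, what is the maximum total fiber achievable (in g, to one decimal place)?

104.0 g

Fiber per g fat: kidney beans 8, pasta 3, edamame 0.6667.
With no serving limits, spend the whole fat allowance on kidney beans: 13 g / 1 g × 8 g = 104.0 g.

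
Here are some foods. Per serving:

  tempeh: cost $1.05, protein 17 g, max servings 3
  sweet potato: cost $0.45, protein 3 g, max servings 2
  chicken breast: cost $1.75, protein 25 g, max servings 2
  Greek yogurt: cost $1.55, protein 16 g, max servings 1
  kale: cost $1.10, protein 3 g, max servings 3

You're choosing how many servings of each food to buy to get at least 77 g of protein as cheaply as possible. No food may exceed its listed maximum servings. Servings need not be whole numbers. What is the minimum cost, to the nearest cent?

$4.97

Cost per g of protein: tempeh $0.0618, chicken breast $0.0700, Greek yogurt $0.0969, sweet potato $0.1500, kale $0.3667.
Take 3 servings of tempeh: +51.0 g protein for $3.15 (total $3.15, still need 26.0 g).
Take 1.04 servings of chicken breast: +26.0 g protein for $1.82 (total $4.97, still need 0.0 g).
Greedy by cheapest-per-g is optimal for a single linear constraint, so the minimum cost is $4.97.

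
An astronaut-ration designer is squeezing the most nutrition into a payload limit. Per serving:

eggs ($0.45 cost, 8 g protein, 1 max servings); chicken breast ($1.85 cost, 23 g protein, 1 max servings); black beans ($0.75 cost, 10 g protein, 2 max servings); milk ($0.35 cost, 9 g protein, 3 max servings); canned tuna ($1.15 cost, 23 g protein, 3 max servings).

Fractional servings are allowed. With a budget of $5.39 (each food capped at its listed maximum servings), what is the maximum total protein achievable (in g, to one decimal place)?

109.9 g

Protein per dollar: milk 25.71, canned tuna 20, eggs 17.78, black beans 13.33, chicken breast 12.43.
Take 3 servings of milk: spends $1.05, +27.0 g protein (running total 27.0 g).
Take 3 servings of canned tuna: spends $3.45, +69.0 g protein (running total 96.0 g).
Take 1 serving of eggs: spends $0.45, +8.0 g protein (running total 104.0 g).
Take 0.5867 servings of black beans: spends $0.44, +5.9 g protein (running total 109.9 g).
Greedy by best ratio exhausts the cost allowance optimally: 109.9 g.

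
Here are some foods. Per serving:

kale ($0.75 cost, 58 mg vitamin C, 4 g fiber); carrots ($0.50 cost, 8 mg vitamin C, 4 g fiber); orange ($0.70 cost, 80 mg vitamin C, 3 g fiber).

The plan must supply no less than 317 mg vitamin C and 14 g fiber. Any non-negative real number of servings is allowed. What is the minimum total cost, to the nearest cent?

$3.02

kale only: max(317/58, 14/4) = 5.466 servings → $4.10.
carrots only: max(317/8, 14/4) = 39.62 servings → $19.81.
orange only: max(317/80, 14/3) = 4.667 servings → $3.27.
kale + carrots: the both-tight solution has a negative serving — not a feasible corner.
kale + orange with both tight: 1.158 servings and 3.123 servings → $3.05.
carrots + orange with both tight: 0.5709 servings and 3.905 servings → $3.02.
So the least-cost plan costs $3.02.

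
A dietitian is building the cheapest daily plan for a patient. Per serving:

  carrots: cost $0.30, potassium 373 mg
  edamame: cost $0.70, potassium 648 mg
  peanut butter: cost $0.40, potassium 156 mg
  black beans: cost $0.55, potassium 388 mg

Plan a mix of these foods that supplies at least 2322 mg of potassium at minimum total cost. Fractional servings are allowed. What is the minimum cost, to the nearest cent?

Cost per mg of potassium: carrots $0.0008, edamame $0.0011, black beans $0.0014, peanut butter $0.0026.
With no serving limits, use only carrots: 2322 mg / 373 mg = 6.225 servings × $0.30 = $1.87.

$1.87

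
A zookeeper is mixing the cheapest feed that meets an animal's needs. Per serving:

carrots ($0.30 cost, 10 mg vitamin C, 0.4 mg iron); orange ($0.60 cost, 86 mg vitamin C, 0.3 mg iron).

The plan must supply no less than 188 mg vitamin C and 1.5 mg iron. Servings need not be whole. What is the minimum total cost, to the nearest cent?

The cheapest plan sits at a corner of the feasible region — with two constraints it uses at most two foods.
carrots only: max(188/10, 1.5/0.4) = 18.8 servings → $5.64.
orange only: max(188/86, 1.5/0.3) = 5 servings → $3.00.
carrots + orange with both tight: 2.312 servings and 1.917 servings → $1.84.
So the least-cost plan costs $1.84.

$1.84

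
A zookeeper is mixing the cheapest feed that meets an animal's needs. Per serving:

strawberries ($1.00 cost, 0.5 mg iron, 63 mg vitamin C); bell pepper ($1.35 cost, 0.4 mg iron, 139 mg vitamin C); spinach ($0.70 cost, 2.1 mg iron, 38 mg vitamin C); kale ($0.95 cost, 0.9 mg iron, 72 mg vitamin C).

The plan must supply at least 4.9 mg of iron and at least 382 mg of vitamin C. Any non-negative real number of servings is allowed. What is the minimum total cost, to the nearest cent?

Two binding constraints pin down two serving amounts, so the optimal mix uses at most two foods. The candidates are each food alone (scaled to the tighter of iron/vitamin C) and each pair with both constraints tight.
strawberries only: max(4.9/0.5, 382/63) = 9.8 servings → $9.80.
bell pepper only: max(4.9/0.4, 382/139) = 12.25 servings → $16.54.
spinach only: max(4.9/2.1, 382/38) = 10.05 servings → $7.04.
kale only: max(4.9/0.9, 382/72) = 5.444 servings → $5.17.
strawberries + bell pepper: the both-tight solution has a negative serving — not a feasible corner.
strawberries + spinach with both tight: 5.437 servings and 1.039 servings → $6.16.
strawberries + kale with both targets exact would need a negative amount; discard.
bell pepper + spinach with both tight: 2.226 servings and 1.909 servings → $4.34.
bell pepper + kale with both targets exact would need a negative amount; discard.
spinach + kale with both tight: 0.07692 servings and 5.265 servings → $5.06.
Cheapest feasible corner: $4.34.

$4.34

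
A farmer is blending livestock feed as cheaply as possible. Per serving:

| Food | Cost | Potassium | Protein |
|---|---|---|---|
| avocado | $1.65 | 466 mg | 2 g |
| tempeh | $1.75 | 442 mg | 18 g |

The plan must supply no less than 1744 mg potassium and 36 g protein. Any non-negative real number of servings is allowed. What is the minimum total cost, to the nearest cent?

$6.50

With two linear requirements the optimum uses one or two foods; enumerate the corners.
avocado only: max(1744/466, 36/2) = 18 servings → $29.70.
tempeh only: max(1744/442, 36/18) = 3.946 servings → $6.90.
avocado + tempeh with both tight: 2.063 servings and 1.771 servings → $6.50.
Cheapest feasible corner: $6.50.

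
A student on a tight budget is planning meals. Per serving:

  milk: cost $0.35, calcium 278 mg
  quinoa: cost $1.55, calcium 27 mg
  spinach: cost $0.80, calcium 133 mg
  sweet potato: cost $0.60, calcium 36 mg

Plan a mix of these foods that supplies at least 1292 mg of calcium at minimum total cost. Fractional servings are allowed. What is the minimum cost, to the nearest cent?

$1.63

Cost per mg of calcium: milk $0.0013, spinach $0.0060, sweet potato $0.0167, quinoa $0.0574.
With no serving limits, use only milk: 1292 mg / 278 mg = 4.647 servings × $0.35 = $1.63.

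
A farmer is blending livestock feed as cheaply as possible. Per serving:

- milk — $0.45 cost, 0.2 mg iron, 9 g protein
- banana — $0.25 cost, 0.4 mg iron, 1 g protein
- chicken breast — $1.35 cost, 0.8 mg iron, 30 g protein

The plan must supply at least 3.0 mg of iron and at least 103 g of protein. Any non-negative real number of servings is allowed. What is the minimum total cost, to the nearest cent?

$4.77

This is a tiny linear program; its minimum lies at a vertex of the feasible set. List the vertices and price them.
milk only: max(3.0/0.2, 103/9) = 15 servings → $6.75.
banana only: max(3.0/0.4, 103/1) = 103 servings → $25.75.
chicken breast only: max(3.0/0.8, 103/30) = 3.75 servings → $5.06.
milk + banana with both tight: 11.24 servings and 1.882 servings → $5.53.
milk + chicken breast: the both-tight solution has a negative serving — not a feasible corner.
banana + chicken breast with both tight: 0.6786 servings and 3.411 servings → $4.77.
So the least-cost plan costs $4.77.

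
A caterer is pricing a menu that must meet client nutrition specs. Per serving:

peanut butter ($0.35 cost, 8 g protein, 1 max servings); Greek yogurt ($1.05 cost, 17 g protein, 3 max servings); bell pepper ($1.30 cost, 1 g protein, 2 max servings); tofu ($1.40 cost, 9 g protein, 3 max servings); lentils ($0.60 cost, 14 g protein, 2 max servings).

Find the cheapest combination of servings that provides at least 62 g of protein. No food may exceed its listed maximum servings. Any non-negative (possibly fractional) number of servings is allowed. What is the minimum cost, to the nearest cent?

$3.16

Cost per g of protein: lentils $0.0429, peanut butter $0.0437, Greek yogurt $0.0618, tofu $0.1556, bell pepper $1.3000.
Take 2 servings of lentils: +28.0 g protein for $1.20 (total $1.20, still need 34.0 g).
Take 1 serving of peanut butter: +8.0 g protein for $0.35 (total $1.55, still need 26.0 g).
Take 1.529 servings of Greek yogurt: +26.0 g protein for $1.61 (total $3.16, still need 0.0 g).
Greedy by cheapest-per-g is optimal for a single linear constraint, so the minimum cost is $3.16.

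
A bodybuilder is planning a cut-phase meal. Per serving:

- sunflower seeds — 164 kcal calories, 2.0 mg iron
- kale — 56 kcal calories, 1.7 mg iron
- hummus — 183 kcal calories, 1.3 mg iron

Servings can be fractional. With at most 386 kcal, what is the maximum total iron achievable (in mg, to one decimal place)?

11.7 mg

Iron per kcal: kale 0.03036, sunflower seeds 0.0122, hummus 0.007104.
With no serving limits, spend the whole calories allowance on kale: 386 kcal / 56 kcal × 1.7 mg = 11.7 mg.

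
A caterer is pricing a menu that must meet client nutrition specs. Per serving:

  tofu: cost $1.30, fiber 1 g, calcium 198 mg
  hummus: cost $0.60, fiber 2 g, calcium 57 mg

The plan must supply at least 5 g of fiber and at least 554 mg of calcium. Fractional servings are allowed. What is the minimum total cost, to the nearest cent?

A basic optimal solution has at most two foods positive. Try each food alone and each pair with both targets met exactly.
tofu only: max(5/1, 554/198) = 5 servings → $6.50.
hummus only: max(5/2, 554/57) = 9.719 servings → $5.83.
tofu + hummus with both tight: 2.428 servings and 1.286 servings → $3.93.
Cheapest feasible corner: $3.93.

$3.93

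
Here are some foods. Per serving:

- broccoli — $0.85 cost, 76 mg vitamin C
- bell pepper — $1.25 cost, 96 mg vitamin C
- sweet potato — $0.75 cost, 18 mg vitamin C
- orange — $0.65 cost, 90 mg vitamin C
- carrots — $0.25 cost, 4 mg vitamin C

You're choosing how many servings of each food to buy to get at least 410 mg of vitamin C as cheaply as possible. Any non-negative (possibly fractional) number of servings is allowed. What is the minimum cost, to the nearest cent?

Cost per mg of vitamin C: orange $0.0072, broccoli $0.0112, bell pepper $0.0130, sweet potato $0.0417, carrots $0.0625.
With no serving limits, use only orange: 410 mg / 90 mg = 4.556 servings × $0.65 = $2.96.

$2.96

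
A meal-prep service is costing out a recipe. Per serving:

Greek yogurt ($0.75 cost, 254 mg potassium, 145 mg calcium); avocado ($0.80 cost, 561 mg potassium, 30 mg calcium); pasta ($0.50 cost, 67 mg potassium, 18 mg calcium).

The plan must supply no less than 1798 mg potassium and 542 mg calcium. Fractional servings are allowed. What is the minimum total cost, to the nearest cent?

Greek yogurt only: max(1798/254, 542/145) = 7.079 servings → $5.31.
avocado only: max(1798/561, 542/30) = 18.07 servings → $14.45.
pasta only: max(1798/67, 542/18) = 30.11 servings → $15.06.
Greek yogurt + avocado with both tight: 3.393 servings and 1.669 servings → $3.88.
Greek yogurt + pasta with both tight: 0.768 servings and 23.92 servings → $12.54.
avocado + pasta with both targets exact would need a negative amount; discard.
The minimum over all feasible corners is $3.88.

$3.88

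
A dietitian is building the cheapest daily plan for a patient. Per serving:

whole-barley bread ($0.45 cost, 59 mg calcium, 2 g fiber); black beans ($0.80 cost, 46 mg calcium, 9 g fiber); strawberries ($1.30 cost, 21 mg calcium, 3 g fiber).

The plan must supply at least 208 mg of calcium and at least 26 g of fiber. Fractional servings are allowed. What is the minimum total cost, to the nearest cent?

whole-barley bread only: max(208/59, 26/2) = 13 servings → $5.85.
black beans only: max(208/46, 26/9) = 4.522 servings → $3.62.
strawberries only: max(208/21, 26/3) = 9.905 servings → $12.88.
whole-barley bread + black beans with both tight: 1.54 servings and 2.547 servings → $2.73.
whole-barley bread + strawberries with both tight: 0.5778 servings and 8.281 servings → $11.03.
black beans + strawberries: intersection lies outside the first quadrant.
So the least-cost plan costs $2.73.

$2.73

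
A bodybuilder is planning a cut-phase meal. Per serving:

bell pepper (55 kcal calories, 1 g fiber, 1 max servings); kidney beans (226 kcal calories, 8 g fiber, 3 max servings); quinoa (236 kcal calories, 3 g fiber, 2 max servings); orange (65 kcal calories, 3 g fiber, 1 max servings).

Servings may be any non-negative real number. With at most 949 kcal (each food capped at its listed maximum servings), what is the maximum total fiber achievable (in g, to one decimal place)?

29.9 g

Fiber per kcal: orange 0.04615, kidney beans 0.0354, bell pepper 0.01818, quinoa 0.01271.
Take 1 serving of orange: uses 65 kcal, +3.0 g fiber (running total 3.0 g).
Take 3 servings of kidney beans: uses 678 kcal, +24.0 g fiber (running total 27.0 g).
Take 1 serving of bell pepper: uses 55 kcal, +1.0 g fiber (running total 28.0 g).
Take 0.6398 servings of quinoa: uses 151 kcal, +1.9 g fiber (running total 29.9 g).
Filling greedily by fiber-per-kcal is optimal for one linear limit, giving 29.9 g.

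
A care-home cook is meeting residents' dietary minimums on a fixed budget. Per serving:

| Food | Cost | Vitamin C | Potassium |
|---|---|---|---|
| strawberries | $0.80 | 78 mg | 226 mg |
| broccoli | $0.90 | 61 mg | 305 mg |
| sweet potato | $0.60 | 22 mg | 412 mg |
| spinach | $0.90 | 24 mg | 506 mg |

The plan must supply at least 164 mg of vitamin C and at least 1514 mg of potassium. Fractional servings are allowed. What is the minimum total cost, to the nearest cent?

$2.80

strawberries only: max(164/78, 1514/226) = 6.699 servings → $5.36.
broccoli only: max(164/61, 1514/305) = 4.964 servings → $4.47.
sweet potato only: max(164/22, 1514/412) = 7.455 servings → $4.47.
spinach only: max(164/24, 1514/506) = 6.833 servings → $6.15.
strawberries + broccoli: intersection lies outside the first quadrant.
strawberries + sweet potato with both tight: 1.261 servings and 2.983 servings → $2.80.
strawberries + spinach with both tight: 1.37 servings and 2.38 servings → $3.24.
broccoli + sweet potato with both tight: 1.86 servings and 2.298 servings → $3.05.
broccoli + spinach with both tight: 1.981 servings and 1.798 servings → $3.40.
sweet potato + spinach with both targets exact would need a negative amount; discard.
The minimum over all feasible corners is $2.80.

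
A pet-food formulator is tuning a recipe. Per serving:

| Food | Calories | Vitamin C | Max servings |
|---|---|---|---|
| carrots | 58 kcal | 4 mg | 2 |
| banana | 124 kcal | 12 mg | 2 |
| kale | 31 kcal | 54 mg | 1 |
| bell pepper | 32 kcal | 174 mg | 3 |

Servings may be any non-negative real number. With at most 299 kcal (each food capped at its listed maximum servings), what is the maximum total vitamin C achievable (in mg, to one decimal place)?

592.6 mg

Vitamin C per kcal: bell pepper 5.438, kale 1.742, banana 0.09677, carrots 0.06897.
Take 3 servings of bell pepper: uses 96 kcal, +522.0 mg vitamin C (running total 522.0 mg).
Take 1 serving of kale: uses 31 kcal, +54.0 mg vitamin C (running total 576.0 mg).
Take 1.387 servings of banana: uses 172 kcal, +16.6 mg vitamin C (running total 592.6 mg).
Filling greedily by vitamin C-per-kcal is optimal for one linear limit, giving 592.6 mg.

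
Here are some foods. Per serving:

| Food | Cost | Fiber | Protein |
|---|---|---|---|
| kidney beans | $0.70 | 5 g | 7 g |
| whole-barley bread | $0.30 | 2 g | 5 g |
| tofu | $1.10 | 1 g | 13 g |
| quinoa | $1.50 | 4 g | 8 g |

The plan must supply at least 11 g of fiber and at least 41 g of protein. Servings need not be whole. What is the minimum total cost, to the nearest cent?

The cheapest plan sits at a corner of the feasible region — with two constraints it uses at most two foods.
kidney beans only: max(11/5, 41/7) = 5.857 servings → $4.10.
whole-barley bread only: max(11/2, 41/5) = 8.2 servings → $2.46.
tofu only: max(11/1, 41/13) = 11 servings → $12.10.
quinoa only: max(11/4, 41/8) = 5.125 servings → $7.69.
kidney beans + whole-barley bread with both targets exact would need a negative amount; discard.
kidney beans + tofu with both tight: 1.759 servings and 2.207 servings → $3.66.
kidney beans + quinoa: intersection lies outside the first quadrant.
whole-barley bread + tofu with both tight: 4.857 servings and 1.286 servings → $2.87.
whole-barley bread + quinoa with both targets exact would need a negative amount; discard.
tofu + quinoa with both tight: 1.727 servings and 2.318 servings → $5.38.
Cheapest feasible corner: $2.46.

$2.46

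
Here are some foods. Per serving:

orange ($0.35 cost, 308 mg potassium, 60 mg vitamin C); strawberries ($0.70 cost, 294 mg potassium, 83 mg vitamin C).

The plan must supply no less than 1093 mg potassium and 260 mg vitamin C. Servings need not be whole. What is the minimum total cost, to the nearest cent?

$1.52

At the optimum either one food covers both requirements or two foods hit both targets exactly; no other combination can be cheaper.
orange only: max(1093/308, 260/60) = 4.333 servings → $1.52.
strawberries only: max(1093/294, 260/83) = 3.718 servings → $2.60.
orange + strawberries with both tight: 1.802 servings and 1.83 servings → $1.91.
So the least-cost plan costs $1.52.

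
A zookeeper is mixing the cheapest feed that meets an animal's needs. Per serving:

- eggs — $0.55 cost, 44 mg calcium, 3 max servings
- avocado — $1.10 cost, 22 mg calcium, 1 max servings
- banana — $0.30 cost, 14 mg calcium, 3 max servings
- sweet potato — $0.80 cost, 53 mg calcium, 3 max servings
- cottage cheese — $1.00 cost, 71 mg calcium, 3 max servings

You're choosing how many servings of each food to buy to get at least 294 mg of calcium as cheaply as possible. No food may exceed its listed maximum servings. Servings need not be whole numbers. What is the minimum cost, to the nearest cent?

Cost per mg of calcium: eggs $0.0125, cottage cheese $0.0141, sweet potato $0.0151, banana $0.0214, avocado $0.0500.
Take 3 servings of eggs: +132.0 mg calcium for $1.65 (total $1.65, still need 162.0 mg).
Take 2.282 servings of cottage cheese: +162.0 mg calcium for $2.28 (total $3.93, still need 0.0 mg).
Filling from the cheapest source first is optimal under one linear minimum: $3.93.

$3.93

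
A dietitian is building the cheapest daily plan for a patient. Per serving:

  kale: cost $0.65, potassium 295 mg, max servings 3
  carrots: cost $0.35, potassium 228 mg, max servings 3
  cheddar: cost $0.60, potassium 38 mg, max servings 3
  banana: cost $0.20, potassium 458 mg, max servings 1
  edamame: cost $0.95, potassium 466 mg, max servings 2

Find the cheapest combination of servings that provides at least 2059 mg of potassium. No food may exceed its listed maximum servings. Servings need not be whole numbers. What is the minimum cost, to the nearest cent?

$3.12

Cost per mg of potassium: banana $0.0004, carrots $0.0015, edamame $0.0020, kale $0.0022, cheddar $0.0158.
Take 1 serving of banana: +458.0 mg potassium for $0.20 (total $0.20, still need 1601.0 mg).
Take 3 servings of carrots: +684.0 mg potassium for $1.05 (total $1.25, still need 917.0 mg).
Take 1.968 servings of edamame: +917.0 mg potassium for $1.87 (total $3.12, still need 0.0 mg).
Greedy by cheapest-per-mg is optimal for a single linear constraint, so the minimum cost is $3.12.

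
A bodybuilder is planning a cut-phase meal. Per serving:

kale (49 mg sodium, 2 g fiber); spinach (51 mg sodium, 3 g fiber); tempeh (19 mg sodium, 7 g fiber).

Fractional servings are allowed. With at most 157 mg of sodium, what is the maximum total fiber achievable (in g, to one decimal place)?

57.8 g

Fiber per mg sodium: tempeh 0.3684, spinach 0.05882, kale 0.04082.
With no serving limits, spend the whole sodium allowance on tempeh: 157 mg / 19 mg × 7 g = 57.8 g.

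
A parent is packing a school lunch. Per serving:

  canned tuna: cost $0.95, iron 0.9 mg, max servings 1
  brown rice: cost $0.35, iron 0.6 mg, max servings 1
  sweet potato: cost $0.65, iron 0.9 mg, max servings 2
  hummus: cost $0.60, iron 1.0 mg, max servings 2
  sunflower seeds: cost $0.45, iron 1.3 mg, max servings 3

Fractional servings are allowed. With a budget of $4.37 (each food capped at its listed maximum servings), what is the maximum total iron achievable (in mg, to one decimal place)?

8.5 mg

Iron per dollar: sunflower seeds 2.889, brown rice 1.714, hummus 1.667, sweet potato 1.385, canned tuna 0.9474.
Take 3 servings of sunflower seeds: spends $1.35, +3.9 mg iron (running total 3.9 mg).
Take 1 serving of brown rice: spends $0.35, +0.6 mg iron (running total 4.5 mg).
Take 2 servings of hummus: spends $1.20, +2.0 mg iron (running total 6.5 mg).
Take 2 servings of sweet potato: spends $1.30, +1.8 mg iron (running total 8.3 mg).
Take 0.1789 servings of canned tuna: spends $0.17, +0.2 mg iron (running total 8.5 mg).
Filling greedily by iron-per-dollar is optimal for one linear limit, giving 8.5 mg.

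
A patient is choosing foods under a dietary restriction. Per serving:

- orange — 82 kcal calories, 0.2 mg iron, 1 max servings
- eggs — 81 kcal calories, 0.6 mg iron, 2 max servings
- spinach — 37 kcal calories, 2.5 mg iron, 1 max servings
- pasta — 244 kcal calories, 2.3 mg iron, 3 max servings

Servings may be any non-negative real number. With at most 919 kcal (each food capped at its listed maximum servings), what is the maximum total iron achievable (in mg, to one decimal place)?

Iron per kcal: spinach 0.06757, pasta 0.009426, eggs 0.007407, orange 0.002439.
Take 1 serving of spinach: uses 37 kcal, +2.5 mg iron (running total 2.5 mg).
Take 3 servings of pasta: uses 732 kcal, +6.9 mg iron (running total 9.4 mg).
Take 1.852 servings of eggs: uses 150 kcal, +1.1 mg iron (running total 10.5 mg).
Greedy by best ratio exhausts the calories allowance optimally: 10.5 mg.

10.5 mg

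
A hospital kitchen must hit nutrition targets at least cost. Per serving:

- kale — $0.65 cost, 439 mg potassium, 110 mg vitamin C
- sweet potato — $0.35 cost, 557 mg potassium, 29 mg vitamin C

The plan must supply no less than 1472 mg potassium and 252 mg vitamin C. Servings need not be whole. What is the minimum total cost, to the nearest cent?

Two binding constraints pin down two serving amounts, so the optimal mix uses at most two foods. The candidates are each food alone (scaled to the tighter of potassium/vitamin C) and each pair with both constraints tight.
kale only: max(1472/439, 252/110) = 3.353 servings → $2.18.
sweet potato only: max(1472/557, 252/29) = 8.69 servings → $3.04.
kale + sweet potato with both tight: 2.012 servings and 1.057 servings → $1.68.
The minimum over all feasible corners is $1.68.

$1.68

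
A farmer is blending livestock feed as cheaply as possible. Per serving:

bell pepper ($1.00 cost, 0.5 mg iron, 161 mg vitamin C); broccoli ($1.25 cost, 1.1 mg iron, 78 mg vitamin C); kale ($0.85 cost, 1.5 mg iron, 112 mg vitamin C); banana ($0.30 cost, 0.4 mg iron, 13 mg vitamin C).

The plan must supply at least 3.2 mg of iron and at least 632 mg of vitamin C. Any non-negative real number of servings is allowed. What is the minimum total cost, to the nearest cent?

$4.09

The cheapest plan sits at a corner of the feasible region — with two constraints it uses at most two foods.
bell pepper only: max(3.2/0.5, 632/161) = 6.4 servings → $6.40.
broccoli only: max(3.2/1.1, 632/78) = 8.103 servings → $10.13.
kale only: max(3.2/1.5, 632/112) = 5.643 servings → $4.80.
banana only: max(3.2/0.4, 632/13) = 48.62 servings → $14.58.
bell pepper + broccoli with both tight: 3.227 servings and 1.442 servings → $5.03.
bell pepper + kale with both tight: 3.178 servings and 1.074 servings → $4.09.
bell pepper + banana with both tight: 3.648 servings and 3.44 servings → $4.68.
broccoli + kale with both targets exact would need a negative amount; discard.
broccoli + banana: intersection lies outside the first quadrant.
kale + banana: intersection lies outside the first quadrant.
Cheapest feasible corner: $4.09.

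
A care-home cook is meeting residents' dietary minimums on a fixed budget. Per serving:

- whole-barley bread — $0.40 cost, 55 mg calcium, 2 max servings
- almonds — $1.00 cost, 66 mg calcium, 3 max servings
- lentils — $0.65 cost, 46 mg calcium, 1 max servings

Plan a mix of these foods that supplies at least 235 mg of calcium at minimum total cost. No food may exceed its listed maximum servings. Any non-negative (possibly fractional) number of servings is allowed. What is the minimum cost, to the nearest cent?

Cost per mg of calcium: whole-barley bread $0.0073, lentils $0.0141, almonds $0.0152.
Take 2 servings of whole-barley bread: +110.0 mg calcium for $0.80 (total $0.80, still need 125.0 mg).
Take 1 serving of lentils: +46.0 mg calcium for $0.65 (total $1.45, still need 79.0 mg).
Take 1.197 servings of almonds: +79.0 mg calcium for $1.20 (total $2.65, still need 0.0 mg).
Greedy by cheapest-per-mg is optimal for a single linear constraint, so the minimum cost is $2.65.

$2.65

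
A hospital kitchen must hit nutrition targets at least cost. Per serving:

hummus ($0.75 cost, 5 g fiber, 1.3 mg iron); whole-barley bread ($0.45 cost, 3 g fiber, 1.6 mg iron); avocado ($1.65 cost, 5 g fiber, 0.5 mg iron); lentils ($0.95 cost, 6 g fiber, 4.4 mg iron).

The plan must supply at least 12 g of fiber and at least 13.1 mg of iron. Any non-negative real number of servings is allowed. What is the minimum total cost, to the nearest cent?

$2.83

An LP optimum is at a vertex; with two nutrient constraints at most two foods are used. Check each candidate.
hummus only: max(12/5, 13.1/1.3) = 10.08 servings → $7.56.
whole-barley bread only: max(12/3, 13.1/1.6) = 8.188 servings → $3.68.
avocado only: max(12/5, 13.1/0.5) = 26.2 servings → $43.23.
lentils only: max(12/6, 13.1/4.4) = 2.977 servings → $2.83.
hummus + whole-barley bread: intersection lies outside the first quadrant.
hummus + avocado with both targets exact would need a negative amount; discard.
hummus + lentils with both targets exact would need a negative amount; discard.
whole-barley bread + avocado: the both-tight solution has a negative serving — not a feasible corner.
whole-barley bread + lentils: intersection lies outside the first quadrant.
avocado + lentils with both targets exact would need a negative amount; discard.
Cheapest feasible corner: $2.83.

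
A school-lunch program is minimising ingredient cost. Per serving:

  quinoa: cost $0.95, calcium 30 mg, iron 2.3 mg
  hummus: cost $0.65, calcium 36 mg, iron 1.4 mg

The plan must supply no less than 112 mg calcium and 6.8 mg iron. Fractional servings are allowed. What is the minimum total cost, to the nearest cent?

Minimising a linear cost over {calcium ≥ 112, iron ≥ 6.8, servings ≥ 0} — the optimum is at a vertex, using one or two foods.
quinoa only: max(112/30, 6.8/2.3) = 3.733 servings → $3.55.
hummus only: max(112/36, 6.8/1.4) = 4.857 servings → $3.16.
quinoa + hummus with both tight: 2.157 servings and 1.314 servings → $2.90.
Cheapest feasible corner: $2.90.

$2.90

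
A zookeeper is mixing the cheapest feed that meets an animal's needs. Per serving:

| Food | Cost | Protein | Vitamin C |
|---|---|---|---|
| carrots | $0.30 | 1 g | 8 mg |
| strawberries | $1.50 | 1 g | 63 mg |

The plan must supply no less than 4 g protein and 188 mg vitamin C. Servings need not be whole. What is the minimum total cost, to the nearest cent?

This is a tiny linear program; its minimum lies at a vertex of the feasible set. List the vertices and price them.
carrots only: max(4/1, 188/8) = 23.5 servings → $7.05.
strawberries only: max(4/1, 188/63) = 4 servings → $6.00.
carrots + strawberries with both tight: 1.164 servings and 2.836 servings → $4.60.
The minimum over all feasible corners is $4.60.

$4.60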